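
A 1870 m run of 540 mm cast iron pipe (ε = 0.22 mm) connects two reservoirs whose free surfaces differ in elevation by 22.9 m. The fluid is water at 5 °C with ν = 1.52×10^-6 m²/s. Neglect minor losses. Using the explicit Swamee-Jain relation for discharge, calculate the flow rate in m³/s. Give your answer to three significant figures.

Q ≈ 0.641 m³/s

Swamee-Jain (Type II): Q = -0.965·√(gD⁵h_f/L)·ln[ε/(3.7D) + √(3.17ν²L/(gD³h_f))]
√(gD⁵h_f/L) = √(9.81·0.540⁵·22.9/1870) = 0.07427
ε/(3.7D) = 1.10×10^-4; √(3.17ν²L/(gD³h_f)) = 1.97×10^-5
Q = -0.965·0.07427·ln(1.298×10^-4) = 0.6414 m³/s
Check: V = 2.80 m/s, Re = 9.95×10^5, f = 0.01664, h_f = 23.0 m ≈ 22.9 m ✓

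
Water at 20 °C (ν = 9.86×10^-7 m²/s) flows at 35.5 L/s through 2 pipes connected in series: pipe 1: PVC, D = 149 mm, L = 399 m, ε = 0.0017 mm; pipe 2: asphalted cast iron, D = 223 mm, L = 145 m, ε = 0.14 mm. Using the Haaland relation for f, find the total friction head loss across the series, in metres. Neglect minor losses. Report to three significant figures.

Pipe 1: V = 2.036 m/s, Re = 3.08×10^5, ε/D = 1.14×10^-5, f = 0.01437, h_1 = f(L/D)V²/2g = 8.129 m
Pipe 2: V = 0.9089 m/s, Re = 2.06×10^5, ε/D = 6.28×10^-4, f = 0.01924, h_2 = f(L/D)V²/2g = 0.5268 m
Series → Q common, losses add: H = Σh = 8.656 m

H ≈ 8.66 m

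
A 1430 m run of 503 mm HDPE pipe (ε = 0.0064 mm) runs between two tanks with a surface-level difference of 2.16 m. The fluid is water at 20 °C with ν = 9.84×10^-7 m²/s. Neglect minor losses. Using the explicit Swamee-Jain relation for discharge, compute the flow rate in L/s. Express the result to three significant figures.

Swamee-Jain (Type II): Q = -0.965·√(gD⁵h_f/L)·ln[ε/(3.7D) + √(3.17ν²L/(gD³h_f))]
√(gD⁵h_f/L) = √(9.81·0.503⁵·2.16/1430) = 0.02184
ε/(3.7D) = 3.44×10^-6; √(3.17ν²L/(gD³h_f)) = 4.03×10^-5
Q = -0.965·0.02184·ln(4.378×10^-5) = 0.2115 m³/s
Check: V = 1.06 m/s, Re = 5.44×10^5, f = 0.01311, h_f = 2.15 m ≈ 2.16 m ✓

Q ≈ 212 L/s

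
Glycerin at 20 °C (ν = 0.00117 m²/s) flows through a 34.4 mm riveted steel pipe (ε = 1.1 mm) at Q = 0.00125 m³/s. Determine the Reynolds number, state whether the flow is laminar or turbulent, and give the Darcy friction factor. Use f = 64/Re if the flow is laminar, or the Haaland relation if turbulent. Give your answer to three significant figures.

Re ≈ 39.5; laminar; f = 64/Re ≈ 1.62

V = 4Q/(πD²) = 1.345 m/s
Re = VD/ν = 1.345·0.0344/0.00117 = 39.5
Re < 2300 → laminar → f = 64/Re = 1.618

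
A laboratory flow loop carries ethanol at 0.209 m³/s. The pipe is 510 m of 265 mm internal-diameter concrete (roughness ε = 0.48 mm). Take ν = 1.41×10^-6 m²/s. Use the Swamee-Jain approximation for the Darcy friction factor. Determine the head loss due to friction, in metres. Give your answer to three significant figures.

V = 4Q/(πD²) = 4·0.209/(π·0.265²) = 3.789 m/s
Re = VD/ν = 3.789·0.265/1.41×10^-6 = 7.12×10^5 → turbulent
ε/D = 0.48/265 = 0.00181
Swamee-Jain: f = 0.02319
h_f = f(L/D)V²/(2g) = 0.02319·(510/0.265)·3.789²/(2·9.81) = 32.66 m

h_f ≈ 32.7 m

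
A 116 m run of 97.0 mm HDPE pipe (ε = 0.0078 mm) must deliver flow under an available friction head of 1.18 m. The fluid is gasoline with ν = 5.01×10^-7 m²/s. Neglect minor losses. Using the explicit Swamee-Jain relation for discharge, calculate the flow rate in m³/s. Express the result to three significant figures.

Swamee-Jain (Type II): Q = -0.965·√(gD⁵h_f/L)·ln[ε/(3.7D) + √(3.17ν²L/(gD³h_f))]
√(gD⁵h_f/L) = √(9.81·0.0970⁵·1.18/116) = 9.257×10^-4
ε/(3.7D) = 2.17×10^-5; √(3.17ν²L/(gD³h_f)) = 9.35×10^-5
Q = -0.965·9.257×10^-4·ln(1.152×10^-4) = 0.008101 m³/s
Check: V = 1.10 m/s, Re = 2.12×10^5, f = 0.01608, h_f = 1.18 m ≈ 1.18 m ✓

Q ≈ 0.00810 m³/s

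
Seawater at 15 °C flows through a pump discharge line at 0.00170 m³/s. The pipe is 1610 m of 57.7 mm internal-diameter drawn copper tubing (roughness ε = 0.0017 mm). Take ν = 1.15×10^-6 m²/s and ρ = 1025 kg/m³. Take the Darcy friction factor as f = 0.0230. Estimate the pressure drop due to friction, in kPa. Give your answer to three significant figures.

V = 4Q/(πD²) = 4·0.00170/(π·0.0577²) = 0.6501 m/s
h_f = f(L/D)V²/(2g) = 0.02300·(1610/0.0577)·0.6501²/(2·9.81) = 13.83 m
Δp = ρg·h_f = 1025·9.81·13.83 = 139.0 kPa

Δp ≈ 139 kPa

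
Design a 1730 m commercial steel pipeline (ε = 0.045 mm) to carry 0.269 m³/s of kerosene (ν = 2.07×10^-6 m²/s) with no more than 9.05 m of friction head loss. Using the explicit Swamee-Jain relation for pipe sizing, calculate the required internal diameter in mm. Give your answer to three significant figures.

Swamee-Jain (Type III): D = 0.66·[ε^1.25·(LQ²/(gh_f))^4.75 + ν·Q^9.4·(L/(gh_f))^5.2]^0.04
LQ²/(gh_f) = 1.410; L/(gh_f) = 19.49
Term 1 = ε^1.25·(…)^4.75 = 1.89×10^-5; Term 2 = ν·Q^9.4·(…)^5.2 = 4.59×10^-5
D = 0.66·(1.89×10^-5 + 4.59×10^-5)^0.04 = 0.4488 m = 449 mm
Check: V = 1.70 m/s, Re = 3.69×10^5, f = 0.01502, h_f = 8.54 m ≈ 9.05 m ✓

D ≈ 449 mm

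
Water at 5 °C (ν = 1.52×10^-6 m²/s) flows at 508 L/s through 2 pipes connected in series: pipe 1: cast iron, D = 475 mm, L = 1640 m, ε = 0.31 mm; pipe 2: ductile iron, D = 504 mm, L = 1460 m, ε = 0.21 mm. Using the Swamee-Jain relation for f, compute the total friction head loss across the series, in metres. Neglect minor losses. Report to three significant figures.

H ≈ 42.6 m

Pipe 1: V = 2.867 m/s, Re = 8.96×10^5, ε/D = 6.53×10^-4, f = 0.01831, h_1 = f(L/D)V²/2g = 26.47 m
Pipe 2: V = 2.546 m/s, Re = 8.44×10^5, ε/D = 4.17×10^-4, f = 0.01681, h_2 = f(L/D)V²/2g = 16.09 m
Series → Q common, losses add: H = Σh = 42.57 m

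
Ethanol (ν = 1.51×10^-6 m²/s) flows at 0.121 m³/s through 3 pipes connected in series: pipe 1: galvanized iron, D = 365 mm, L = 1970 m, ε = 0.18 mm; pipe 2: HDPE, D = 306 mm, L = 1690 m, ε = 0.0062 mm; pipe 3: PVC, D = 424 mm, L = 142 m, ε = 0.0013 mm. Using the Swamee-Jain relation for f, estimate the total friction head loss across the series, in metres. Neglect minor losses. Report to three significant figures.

H ≈ 17.9 m

Pipe 1: V = 1.156 m/s, Re = 2.80×10^5, ε/D = 4.93×10^-4, f = 0.01838, h_1 = f(L/D)V²/2g = 6.763 m
Pipe 2: V = 1.645 m/s, Re = 3.33×10^5, ε/D = 2.03×10^-5, f = 0.01434, h_2 = f(L/D)V²/2g = 10.93 m
Pipe 3: V = 0.8570 m/s, Re = 2.41×10^5, ε/D = 3.07×10^-6, f = 0.01502, h_3 = f(L/D)V²/2g = 0.1883 m
Series → Q common, losses add: H = Σh = 17.88 m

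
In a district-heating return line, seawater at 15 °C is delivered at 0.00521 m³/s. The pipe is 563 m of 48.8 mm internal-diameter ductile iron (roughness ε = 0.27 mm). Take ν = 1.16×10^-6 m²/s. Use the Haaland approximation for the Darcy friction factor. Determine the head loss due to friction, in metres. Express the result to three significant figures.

V = 4Q/(πD²) = 4·0.00521/(π·0.0488²) = 2.786 m/s
Re = VD/ν = 2.786·0.0488/1.16×10^-6 = 1.17×10^5 → turbulent
ε/D = 0.27/48.8 = 0.00553
Haaland: f = 0.03207
h_f = f(L/D)V²/(2g) = 0.03207·(563/0.0488)·2.786²/(2·9.81) = 146.3 m

h_f ≈ 146 m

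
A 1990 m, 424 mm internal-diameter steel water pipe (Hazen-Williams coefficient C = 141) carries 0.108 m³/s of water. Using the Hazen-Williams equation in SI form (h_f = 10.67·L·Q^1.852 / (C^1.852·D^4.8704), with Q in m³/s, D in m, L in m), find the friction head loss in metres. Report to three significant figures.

h_f = 10.67·1990·0.108^1.852 / (141^1.852·0.424^4.8704) = 2.352 m

h_f ≈ 2.35 m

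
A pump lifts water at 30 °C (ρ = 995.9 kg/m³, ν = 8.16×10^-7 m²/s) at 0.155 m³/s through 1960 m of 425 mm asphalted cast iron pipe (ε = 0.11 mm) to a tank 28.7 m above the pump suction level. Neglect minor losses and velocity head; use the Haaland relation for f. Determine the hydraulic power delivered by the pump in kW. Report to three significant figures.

P_hyd ≈ 50.1 kW

V = 4Q/(πD²) = 1.093 m/s; Re = 5.69×10^5; ε/D = 2.59×10^-4; f = 0.01568
h_f = f(L/D)V²/2g = 4.399 m
Total head H = z + h_f = 28.7 + 4.399 = 33.10 m
P_hyd = ρgQH = 995.9·9.81·0.155·33.10 = 50.12 kW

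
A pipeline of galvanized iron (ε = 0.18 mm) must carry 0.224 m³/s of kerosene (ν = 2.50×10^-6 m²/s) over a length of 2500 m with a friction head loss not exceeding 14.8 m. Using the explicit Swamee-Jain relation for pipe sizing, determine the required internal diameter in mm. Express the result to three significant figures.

D ≈ 424 mm

Swamee-Jain (Type III): D = 0.66·[ε^1.25·(LQ²/(gh_f))^4.75 + ν·Q^9.4·(L/(gh_f))^5.2]^0.04
LQ²/(gh_f) = 0.8640; L/(gh_f) = 17.22
Term 1 = ε^1.25·(…)^4.75 = 1.04×10^-5; Term 2 = ν·Q^9.4·(…)^5.2 = 5.22×10^-6
D = 0.66·(1.04×10^-5 + 5.22×10^-6)^0.04 = 0.4239 m = 424 mm
Check: V = 1.59 m/s, Re = 2.69×10^5, f = 0.01804, h_f = 13.7 m ≈ 14.8 m ✓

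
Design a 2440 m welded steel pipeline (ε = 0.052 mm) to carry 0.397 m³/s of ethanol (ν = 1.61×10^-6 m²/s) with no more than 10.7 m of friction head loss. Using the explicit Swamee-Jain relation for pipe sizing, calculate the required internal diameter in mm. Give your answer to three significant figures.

D ≈ 536 mm

Swamee-Jain (Type III): D = 0.66·[ε^1.25·(LQ²/(gh_f))^4.75 + ν·Q^9.4·(L/(gh_f))^5.2]^0.04
LQ²/(gh_f) = 3.664; L/(gh_f) = 23.25
Term 1 = ε^1.25·(…)^4.75 = 0.00211; Term 2 = ν·Q^9.4·(…)^5.2 = 0.00347
D = 0.66·(0.00211 + 0.00347)^0.04 = 0.5363 m = 536 mm
Check: V = 1.76 m/s, Re = 5.85×10^5, f = 0.01418, h_f = 10.2 m ≈ 10.7 m ✓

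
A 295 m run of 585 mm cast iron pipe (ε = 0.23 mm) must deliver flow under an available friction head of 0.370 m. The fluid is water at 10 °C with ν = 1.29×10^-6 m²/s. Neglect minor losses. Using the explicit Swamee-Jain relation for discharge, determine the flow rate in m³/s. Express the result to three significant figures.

Swamee-Jain (Type II): Q = -0.965·√(gD⁵h_f/L)·ln[ε/(3.7D) + √(3.17ν²L/(gD³h_f))]
√(gD⁵h_f/L) = √(9.81·0.585⁵·0.370/295) = 0.02903
ε/(3.7D) = 1.06×10^-4; √(3.17ν²L/(gD³h_f)) = 4.63×10^-5
Q = -0.965·0.02903·ln(1.525×10^-4) = 0.2462 m³/s
Check: V = 0.916 m/s, Re = 4.15×10^5, f = 0.01727, h_f = 0.372 m ≈ 0.370 m ✓

Q ≈ 0.246 m³/s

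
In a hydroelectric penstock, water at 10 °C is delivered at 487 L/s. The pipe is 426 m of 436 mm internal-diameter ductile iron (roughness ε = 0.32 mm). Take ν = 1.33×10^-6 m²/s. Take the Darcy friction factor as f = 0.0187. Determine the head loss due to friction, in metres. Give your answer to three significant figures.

h_f ≈ 9.91 m

V = 4Q/(πD²) = 4·0.487/(π·0.436²) = 3.262 m/s
h_f = f(L/D)V²/(2g) = 0.01870·(426/0.436)·3.262²/(2·9.81) = 9.908 m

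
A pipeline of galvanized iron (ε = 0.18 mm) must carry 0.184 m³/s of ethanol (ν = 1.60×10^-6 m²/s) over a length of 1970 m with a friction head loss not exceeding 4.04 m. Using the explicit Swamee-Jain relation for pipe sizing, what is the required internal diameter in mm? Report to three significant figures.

D ≈ 482 mm

Swamee-Jain (Type III): D = 0.66·[ε^1.25·(LQ²/(gh_f))^4.75 + ν·Q^9.4·(L/(gh_f))^5.2]^0.04
LQ²/(gh_f) = 1.683; L/(gh_f) = 49.71
Term 1 = ε^1.25·(…)^4.75 = 2.47×10^-4; Term 2 = ν·Q^9.4·(…)^5.2 = 1.30×10^-4
D = 0.66·(2.47×10^-4 + 1.30×10^-4)^0.04 = 0.4815 m = 482 mm
Check: V = 1.01 m/s, Re = 3.04×10^5, f = 0.01754, h_f = 3.73 m ≈ 4.04 m ✓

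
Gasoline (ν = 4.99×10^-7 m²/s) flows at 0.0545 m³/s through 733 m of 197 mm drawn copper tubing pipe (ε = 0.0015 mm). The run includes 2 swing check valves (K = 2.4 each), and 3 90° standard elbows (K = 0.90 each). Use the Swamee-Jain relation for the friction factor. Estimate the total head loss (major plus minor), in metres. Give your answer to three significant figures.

V = 4Q/(πD²) = 1.788 m/s; V²/2g = 0.1629 m
Re = 7.06×10^5, ε/D = 7.61×10^-6 → f = 0.01247 (Swamee-Jain)
Major: h_f = f(L/D)·V²/2g = 0.01247·3721·0.1629 = 7.561 m
Minor: ΣK = 7.50; h_m = ΣK·V²/2g = 1.222 m
Total H_L = 7.561 + 1.222 = 8.783 m

H_L ≈ 8.78 m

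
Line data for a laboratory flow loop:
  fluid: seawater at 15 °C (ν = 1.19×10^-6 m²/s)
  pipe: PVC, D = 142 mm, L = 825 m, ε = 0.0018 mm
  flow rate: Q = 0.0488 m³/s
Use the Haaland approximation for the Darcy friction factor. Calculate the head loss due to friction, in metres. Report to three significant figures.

V = 4Q/(πD²) = 4·0.0488/(π·0.142²) = 3.081 m/s
Re = VD/ν = 3.081·0.142/1.19×10^-6 = 3.68×10^5 → turbulent
ε/D = 0.0018/142 = 1.27×10^-5
Haaland: f = 0.01393
h_f = f(L/D)V²/(2g) = 0.01393·(825/0.142)·3.081²/(2·9.81) = 39.17 m

h_f ≈ 39.2 m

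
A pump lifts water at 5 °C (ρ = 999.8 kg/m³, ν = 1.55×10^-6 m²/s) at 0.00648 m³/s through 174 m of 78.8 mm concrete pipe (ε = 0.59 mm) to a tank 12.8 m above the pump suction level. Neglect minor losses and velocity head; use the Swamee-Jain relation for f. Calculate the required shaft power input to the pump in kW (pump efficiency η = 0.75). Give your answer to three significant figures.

P_shaft ≈ 1.69 kW

V = 4Q/(πD²) = 1.329 m/s; Re = 6.76×10^4; ε/D = 0.00749; f = 0.03582
h_f = f(L/D)V²/2g = 7.118 m
Total head H = z + h_f = 12.8 + 7.118 = 19.92 m
P_hyd = ρgQH = 999.8·9.81·0.00648·19.92 = 1.266 kW
P_shaft = P_hyd/η = 1.266/0.75 = 1.688 kW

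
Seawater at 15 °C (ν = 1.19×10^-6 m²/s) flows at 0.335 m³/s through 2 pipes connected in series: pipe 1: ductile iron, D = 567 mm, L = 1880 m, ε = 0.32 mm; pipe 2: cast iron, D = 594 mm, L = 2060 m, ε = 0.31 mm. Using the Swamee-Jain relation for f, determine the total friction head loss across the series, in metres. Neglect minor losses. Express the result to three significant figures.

H ≈ 9.94 m

Pipe 1: V = 1.327 m/s, Re = 6.32×10^5, ε/D = 5.64×10^-4, f = 0.01799, h_1 = f(L/D)V²/2g = 5.351 m
Pipe 2: V = 1.209 m/s, Re = 6.03×10^5, ε/D = 5.22×10^-4, f = 0.01776, h_2 = f(L/D)V²/2g = 4.588 m
Series → Q common, losses add: H = Σh = 9.939 m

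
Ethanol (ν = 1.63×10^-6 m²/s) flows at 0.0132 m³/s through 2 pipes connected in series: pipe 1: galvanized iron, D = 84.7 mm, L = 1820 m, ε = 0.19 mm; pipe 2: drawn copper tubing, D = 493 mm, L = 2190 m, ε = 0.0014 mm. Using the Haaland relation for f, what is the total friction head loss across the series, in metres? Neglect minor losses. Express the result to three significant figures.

Pipe 1: V = 2.343 m/s, Re = 1.22×10^5, ε/D = 0.00224, f = 0.02537, h_1 = f(L/D)V²/2g = 152.5 m
Pipe 2: V = 0.06915 m/s, Re = 2.09×10^4, ε/D = 2.84×10^-6, f = 0.02547, h_2 = f(L/D)V²/2g = 0.02757 m
Series → Q common, losses add: H = Σh = 152.5 m

H ≈ 153 m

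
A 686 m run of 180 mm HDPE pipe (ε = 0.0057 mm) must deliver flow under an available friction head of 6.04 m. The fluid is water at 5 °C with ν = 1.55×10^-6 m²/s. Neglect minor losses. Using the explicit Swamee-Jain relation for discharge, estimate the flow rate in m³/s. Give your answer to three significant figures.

Q ≈ 0.0348 m³/s

Swamee-Jain (Type II): Q = -0.965·√(gD⁵h_f/L)·ln[ε/(3.7D) + √(3.17ν²L/(gD³h_f))]
√(gD⁵h_f/L) = √(9.81·0.180⁵·6.04/686) = 0.004040
ε/(3.7D) = 8.56×10^-6; √(3.17ν²L/(gD³h_f)) = 1.23×10^-4
Q = -0.965·0.004040·ln(1.315×10^-4) = 0.03484 m³/s
Check: V = 1.37 m/s, Re = 1.59×10^5, f = 0.01650, h_f = 6.01 m ≈ 6.04 m ✓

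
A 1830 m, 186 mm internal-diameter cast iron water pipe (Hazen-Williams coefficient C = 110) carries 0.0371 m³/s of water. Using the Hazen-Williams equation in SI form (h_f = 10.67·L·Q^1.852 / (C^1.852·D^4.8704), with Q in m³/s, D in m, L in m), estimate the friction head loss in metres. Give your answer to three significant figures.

h_f = 10.67·1830·0.0371^1.852 / (110^1.852·0.186^4.8704) = 26.19 m

h_f ≈ 26.2 m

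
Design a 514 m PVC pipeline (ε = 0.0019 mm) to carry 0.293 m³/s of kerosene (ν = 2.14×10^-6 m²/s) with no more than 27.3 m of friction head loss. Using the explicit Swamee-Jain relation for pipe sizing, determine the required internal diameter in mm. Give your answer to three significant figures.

D ≈ 283 mm

Swamee-Jain (Type III): D = 0.66·[ε^1.25·(LQ²/(gh_f))^4.75 + ν·Q^9.4·(L/(gh_f))^5.2]^0.04
LQ²/(gh_f) = 0.1648; L/(gh_f) = 1.919
Term 1 = ε^1.25·(…)^4.75 = 1.34×10^-11; Term 2 = ν·Q^9.4·(…)^5.2 = 6.18×10^-10
D = 0.66·(1.34×10^-11 + 6.18×10^-10)^0.04 = 0.2829 m = 283 mm
Check: V = 4.66 m/s, Re = 6.16×10^5, f = 0.01274, h_f = 25.6 m ≈ 27.3 m ✓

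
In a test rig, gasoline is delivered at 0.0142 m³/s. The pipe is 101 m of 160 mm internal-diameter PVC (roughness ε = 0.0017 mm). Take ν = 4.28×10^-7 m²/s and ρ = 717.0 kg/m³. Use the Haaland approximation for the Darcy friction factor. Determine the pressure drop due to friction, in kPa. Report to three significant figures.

V = 4Q/(πD²) = 4·0.0142/(π·0.160²) = 0.7063 m/s
Re = VD/ν = 0.7063·0.160/4.28×10^-7 = 2.64×10^5 → turbulent
ε/D = 0.0017/160 = 1.06×10^-5
Haaland: f = 0.01477
h_f = f(L/D)V²/(2g) = 0.01477·(101/0.160)·0.7063²/(2·9.81) = 0.2370 m
Δp = ρg·h_f = 717.0·9.81·0.2370 = 1.667 kPa

Δp ≈ 1.67 kPa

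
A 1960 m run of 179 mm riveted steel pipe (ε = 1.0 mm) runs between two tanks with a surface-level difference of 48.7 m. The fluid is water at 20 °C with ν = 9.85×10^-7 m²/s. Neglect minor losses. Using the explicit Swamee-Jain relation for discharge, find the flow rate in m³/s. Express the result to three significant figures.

Q ≈ 0.0418 m³/s

Swamee-Jain (Type II): Q = -0.965·√(gD⁵h_f/L)·ln[ε/(3.7D) + √(3.17ν²L/(gD³h_f))]
√(gD⁵h_f/L) = √(9.81·0.179⁵·48.7/1960) = 0.006693
ε/(3.7D) = 0.00151; √(3.17ν²L/(gD³h_f)) = 4.69×10^-5
Q = -0.965·0.006693·ln(0.001557) = 0.04175 m³/s
Check: V = 1.66 m/s, Re = 3.02×10^5, f = 0.03184, h_f = 48.9 m ≈ 48.7 m ✓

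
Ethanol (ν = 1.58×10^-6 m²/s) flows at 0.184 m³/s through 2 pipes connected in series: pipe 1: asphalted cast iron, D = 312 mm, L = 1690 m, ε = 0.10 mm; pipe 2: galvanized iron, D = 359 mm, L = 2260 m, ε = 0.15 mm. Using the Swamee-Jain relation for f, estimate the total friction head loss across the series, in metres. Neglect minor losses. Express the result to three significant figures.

H ≈ 45.0 m

Pipe 1: V = 2.407 m/s, Re = 4.75×10^5, ε/D = 3.21×10^-4, f = 0.01659, h_1 = f(L/D)V²/2g = 26.53 m
Pipe 2: V = 1.818 m/s, Re = 4.13×10^5, ε/D = 4.18×10^-4, f = 0.01744, h_2 = f(L/D)V²/2g = 18.49 m
Series → Q common, losses add: H = Σh = 45.02 m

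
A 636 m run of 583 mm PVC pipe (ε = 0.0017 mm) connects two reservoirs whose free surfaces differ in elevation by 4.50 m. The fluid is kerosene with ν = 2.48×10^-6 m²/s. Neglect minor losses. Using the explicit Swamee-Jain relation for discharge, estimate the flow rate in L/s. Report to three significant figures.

Swamee-Jain (Type II): Q = -0.965·√(gD⁵h_f/L)·ln[ε/(3.7D) + √(3.17ν²L/(gD³h_f))]
√(gD⁵h_f/L) = √(9.81·0.583⁵·4.50/636) = 0.06837
ε/(3.7D) = 7.88×10^-7; √(3.17ν²L/(gD³h_f)) = 3.77×10^-5
Q = -0.965·0.06837·ln(3.844×10^-5) = 0.6708 m³/s
Check: V = 2.51 m/s, Re = 5.91×10^5, f = 0.01276, h_f = 4.48 m ≈ 4.50 m ✓

Q ≈ 671 L/s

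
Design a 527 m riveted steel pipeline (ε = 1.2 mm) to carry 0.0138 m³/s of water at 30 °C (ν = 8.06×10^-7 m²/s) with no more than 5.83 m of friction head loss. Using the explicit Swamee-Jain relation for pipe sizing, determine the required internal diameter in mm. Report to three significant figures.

D ≈ 141 mm

Swamee-Jain (Type III): D = 0.66·[ε^1.25·(LQ²/(gh_f))^4.75 + ν·Q^9.4·(L/(gh_f))^5.2]^0.04
LQ²/(gh_f) = 0.001755; L/(gh_f) = 9.215
Term 1 = ε^1.25·(…)^4.75 = 1.82×10^-17; Term 2 = ν·Q^9.4·(…)^5.2 = 2.73×10^-19
D = 0.66·(1.82×10^-17 + 2.73×10^-19)^0.04 = 0.1413 m = 141 mm
Check: V = 0.880 m/s, Re = 1.54×10^5, f = 0.03652, h_f = 5.37 m ≈ 5.83 m ✓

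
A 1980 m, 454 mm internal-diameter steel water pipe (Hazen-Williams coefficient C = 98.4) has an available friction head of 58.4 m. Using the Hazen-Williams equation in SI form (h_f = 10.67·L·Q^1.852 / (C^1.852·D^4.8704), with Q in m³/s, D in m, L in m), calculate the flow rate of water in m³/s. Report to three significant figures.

Q ≈ 0.512 m³/s

Rearranging: Q = [h_f·C^1.852·D^4.8704 / (10.67·L)]^(1/1.852)
Q = [58.4·98.4^1.852·0.454^4.8704 / (10.67·1980)]^0.540 = 0.5125 m³/s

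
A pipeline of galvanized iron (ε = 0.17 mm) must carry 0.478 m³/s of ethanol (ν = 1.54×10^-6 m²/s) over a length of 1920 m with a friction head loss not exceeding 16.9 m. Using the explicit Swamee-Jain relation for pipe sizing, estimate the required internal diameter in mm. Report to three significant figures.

D ≈ 519 mm

Swamee-Jain (Type III): D = 0.66·[ε^1.25·(LQ²/(gh_f))^4.75 + ν·Q^9.4·(L/(gh_f))^5.2]^0.04
LQ²/(gh_f) = 2.646; L/(gh_f) = 11.58
Term 1 = ε^1.25·(…)^4.75 = 0.00197; Term 2 = ν·Q^9.4·(…)^5.2 = 5.08×10^-4
D = 0.66·(0.00197 + 5.08×10^-4)^0.04 = 0.5192 m = 519 mm
Check: V = 2.26 m/s, Re = 7.61×10^5, f = 0.01619, h_f = 15.6 m ≈ 16.9 m ✓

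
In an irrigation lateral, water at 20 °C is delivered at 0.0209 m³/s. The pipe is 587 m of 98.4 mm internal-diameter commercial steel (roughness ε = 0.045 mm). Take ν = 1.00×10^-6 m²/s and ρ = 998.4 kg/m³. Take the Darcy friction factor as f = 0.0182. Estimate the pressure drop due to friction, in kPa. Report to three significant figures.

Δp ≈ 409 kPa

V = 4Q/(πD²) = 4·0.0209/(π·0.0984²) = 2.748 m/s
h_f = f(L/D)V²/(2g) = 0.01820·(587/0.0984)·2.748²/(2·9.81) = 41.80 m
Δp = ρg·h_f = 998.4·9.81·41.80 = 409.4 kPa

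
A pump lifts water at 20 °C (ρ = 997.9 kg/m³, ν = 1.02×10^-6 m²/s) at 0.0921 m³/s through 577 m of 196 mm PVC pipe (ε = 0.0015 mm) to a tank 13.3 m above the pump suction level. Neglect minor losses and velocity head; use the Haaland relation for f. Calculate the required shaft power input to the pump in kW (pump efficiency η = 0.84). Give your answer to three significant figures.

V = 4Q/(πD²) = 3.053 m/s; Re = 5.87×10^5; ε/D = 7.65×10^-6; f = 0.01279
h_f = f(L/D)V²/2g = 17.89 m
Total head H = z + h_f = 13.3 + 17.89 = 31.19 m
P_hyd = ρgQH = 997.9·9.81·0.0921·31.19 = 28.12 kW
P_shaft = P_hyd/η = 28.12/0.84 = 33.47 kW

P_shaft ≈ 33.5 kW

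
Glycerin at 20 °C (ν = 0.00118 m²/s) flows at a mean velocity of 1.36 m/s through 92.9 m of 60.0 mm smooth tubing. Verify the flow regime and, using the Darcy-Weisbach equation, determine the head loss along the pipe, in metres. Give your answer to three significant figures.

h_f ≈ 135 m

Re = VD/ν = 1.36·0.06000/0.00118 = 69.2 → laminar (Re < 2300)
f = 64/Re = 0.9255
h_f = f(L/D)V²/(2g) = 0.9255·(92.9/0.06000)·1.36²/(2·9.81) = 135.1 m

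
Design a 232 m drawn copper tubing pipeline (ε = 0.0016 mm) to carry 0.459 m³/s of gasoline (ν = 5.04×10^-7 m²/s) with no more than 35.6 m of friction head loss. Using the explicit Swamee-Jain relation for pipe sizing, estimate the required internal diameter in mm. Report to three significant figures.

Swamee-Jain (Type III): D = 0.66·[ε^1.25·(LQ²/(gh_f))^4.75 + ν·Q^9.4·(L/(gh_f))^5.2]^0.04
LQ²/(gh_f) = 0.1400; L/(gh_f) = 0.6643
Term 1 = ε^1.25·(…)^4.75 = 5.00×10^-12; Term 2 = ν·Q^9.4·(…)^5.2 = 3.98×10^-11
D = 0.66·(5.00×10^-12 + 3.98×10^-11)^0.04 = 0.2544 m = 254 mm
Check: V = 9.03 m/s, Re = 4.56×10^6, f = 0.009526, h_f = 36.1 m ≈ 35.6 m ✓

D ≈ 254 mm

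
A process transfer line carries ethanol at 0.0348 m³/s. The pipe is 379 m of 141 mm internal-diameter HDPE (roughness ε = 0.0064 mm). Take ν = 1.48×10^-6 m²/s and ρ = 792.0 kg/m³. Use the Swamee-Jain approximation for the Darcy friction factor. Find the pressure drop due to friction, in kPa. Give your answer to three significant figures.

V = 4Q/(πD²) = 4·0.0348/(π·0.141²) = 2.229 m/s
Re = VD/ν = 2.229·0.141/1.48×10^-6 = 2.12×10^5 → turbulent
ε/D = 0.0064/141 = 4.54×10^-5
Swamee-Jain: f = 0.01577
h_f = f(L/D)V²/(2g) = 0.01577·(379/0.141)·2.229²/(2·9.81) = 10.73 m
Δp = ρg·h_f = 792.0·9.81·10.73 = 83.40 kPa

Δp ≈ 83.4 kPa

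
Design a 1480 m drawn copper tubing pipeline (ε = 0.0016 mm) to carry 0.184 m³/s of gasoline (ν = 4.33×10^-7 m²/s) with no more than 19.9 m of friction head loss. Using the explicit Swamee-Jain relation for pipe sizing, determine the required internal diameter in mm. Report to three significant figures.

Swamee-Jain (Type III): D = 0.66·[ε^1.25·(LQ²/(gh_f))^4.75 + ν·Q^9.4·(L/(gh_f))^5.2]^0.04
LQ²/(gh_f) = 0.2567; L/(gh_f) = 7.581
Term 1 = ε^1.25·(…)^4.75 = 8.91×10^-11; Term 2 = ν·Q^9.4·(…)^5.2 = 2.00×10^-9
D = 0.66·(8.91×10^-11 + 2.00×10^-9)^0.04 = 0.2967 m = 297 mm
Check: V = 2.66 m/s, Re = 1.82×10^6, f = 0.01071, h_f = 19.3 m ≈ 19.9 m ✓

D ≈ 297 mm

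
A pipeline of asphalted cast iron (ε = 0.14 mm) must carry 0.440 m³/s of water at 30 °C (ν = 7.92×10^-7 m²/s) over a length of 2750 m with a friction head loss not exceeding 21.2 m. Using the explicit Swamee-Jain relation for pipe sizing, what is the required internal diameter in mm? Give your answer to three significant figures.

D ≈ 510 mm

Swamee-Jain (Type III): D = 0.66·[ε^1.25·(LQ²/(gh_f))^4.75 + ν·Q^9.4·(L/(gh_f))^5.2]^0.04
LQ²/(gh_f) = 2.560; L/(gh_f) = 13.22
Term 1 = ε^1.25·(…)^4.75 = 0.00132; Term 2 = ν·Q^9.4·(…)^5.2 = 2.39×10^-4
D = 0.66·(0.00132 + 2.39×10^-4)^0.04 = 0.5097 m = 510 mm
Check: V = 2.16 m/s, Re = 1.39×10^6, f = 0.01532, h_f = 19.6 m ≈ 21.2 m ✓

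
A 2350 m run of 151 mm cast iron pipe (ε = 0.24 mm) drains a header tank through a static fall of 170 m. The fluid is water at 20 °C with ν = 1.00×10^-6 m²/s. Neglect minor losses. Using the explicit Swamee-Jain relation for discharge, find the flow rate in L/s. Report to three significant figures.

Swamee-Jain (Type II): Q = -0.965·√(gD⁵h_f/L)·ln[ε/(3.7D) + √(3.17ν²L/(gD³h_f))]
√(gD⁵h_f/L) = √(9.81·0.151⁵·170/2350) = 0.007464
ε/(3.7D) = 4.30×10^-4; √(3.17ν²L/(gD³h_f)) = 3.60×10^-5
Q = -0.965·0.007464·ln(4.656×10^-4) = 0.05526 m³/s
Check: V = 3.09 m/s, Re = 4.66×10^5, f = 0.02264, h_f = 171 m ≈ 170 m ✓

Q ≈ 55.3 L/s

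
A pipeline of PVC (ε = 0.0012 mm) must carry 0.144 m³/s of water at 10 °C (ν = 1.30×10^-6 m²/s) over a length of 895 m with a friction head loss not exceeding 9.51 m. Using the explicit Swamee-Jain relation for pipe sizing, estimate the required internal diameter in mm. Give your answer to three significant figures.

D ≈ 297 mm

Swamee-Jain (Type III): D = 0.66·[ε^1.25·(LQ²/(gh_f))^4.75 + ν·Q^9.4·(L/(gh_f))^5.2]^0.04
LQ²/(gh_f) = 0.1989; L/(gh_f) = 9.593
Term 1 = ε^1.25·(…)^4.75 = 1.85×10^-11; Term 2 = ν·Q^9.4·(…)^5.2 = 2.04×10^-9
D = 0.66·(1.85×10^-11 + 2.04×10^-9)^0.04 = 0.2965 m = 297 mm
Check: V = 2.09 m/s, Re = 4.76×10^5, f = 0.01327, h_f = 8.88 m ≈ 9.51 m ✓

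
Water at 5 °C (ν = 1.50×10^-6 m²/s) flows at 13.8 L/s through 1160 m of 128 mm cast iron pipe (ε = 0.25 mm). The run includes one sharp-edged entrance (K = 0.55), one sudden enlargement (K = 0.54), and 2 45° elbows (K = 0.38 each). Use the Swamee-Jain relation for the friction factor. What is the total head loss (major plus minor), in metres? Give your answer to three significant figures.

V = 4Q/(πD²) = 1.072 m/s; V²/2g = 0.05862 m
Re = 9.15×10^4, ε/D = 0.00195 → f = 0.02536 (Swamee-Jain)
Major: h_f = f(L/D)·V²/2g = 0.02536·9062·0.05862 = 13.47 m
Minor: ΣK = 1.85; h_m = ΣK·V²/2g = 0.1084 m
Total H_L = 13.47 + 0.1084 = 13.58 m

H_L ≈ 13.6 m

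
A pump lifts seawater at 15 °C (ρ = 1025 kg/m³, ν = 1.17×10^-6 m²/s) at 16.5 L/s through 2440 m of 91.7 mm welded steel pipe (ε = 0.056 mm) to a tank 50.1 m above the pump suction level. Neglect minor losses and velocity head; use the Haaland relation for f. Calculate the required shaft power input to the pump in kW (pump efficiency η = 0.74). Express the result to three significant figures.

V = 4Q/(πD²) = 2.498 m/s; Re = 1.96×10^5; ε/D = 6.11×10^-4; f = 0.01923
h_f = f(L/D)V²/2g = 162.8 m
Total head H = z + h_f = 50.1 + 162.8 = 212.9 m
P_hyd = ρgQH = 1025·9.81·0.0165·212.9 = 35.32 kW
P_shaft = P_hyd/η = 35.32/0.74 = 47.73 kW

P_shaft ≈ 47.7 kW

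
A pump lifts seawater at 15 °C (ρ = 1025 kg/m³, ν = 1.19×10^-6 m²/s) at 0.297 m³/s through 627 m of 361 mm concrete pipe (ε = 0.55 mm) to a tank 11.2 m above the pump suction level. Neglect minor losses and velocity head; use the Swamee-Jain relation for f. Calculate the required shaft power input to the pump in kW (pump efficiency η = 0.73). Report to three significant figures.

V = 4Q/(πD²) = 2.902 m/s; Re = 8.80×10^5; ε/D = 0.00152; f = 0.02216
h_f = f(L/D)V²/2g = 16.51 m
Total head H = z + h_f = 11.2 + 16.51 = 27.71 m
P_hyd = ρgQH = 1025·9.81·0.297·27.71 = 82.77 kW
P_shaft = P_hyd/η = 82.77/0.73 = 113.4 kW

P_shaft ≈ 113 kW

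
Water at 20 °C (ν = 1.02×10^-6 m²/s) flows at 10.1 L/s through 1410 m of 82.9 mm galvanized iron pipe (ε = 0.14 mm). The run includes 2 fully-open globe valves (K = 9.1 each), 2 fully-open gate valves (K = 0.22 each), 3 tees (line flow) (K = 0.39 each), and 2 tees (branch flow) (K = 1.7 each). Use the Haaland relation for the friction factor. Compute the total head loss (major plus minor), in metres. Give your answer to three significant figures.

V = 4Q/(πD²) = 1.871 m/s; V²/2g = 0.1785 m
Re = 1.52×10^5, ε/D = 0.00169 → f = 0.02358 (Haaland)
Major: h_f = f(L/D)·V²/2g = 0.02358·17008·0.1785 = 71.59 m
Minor: ΣK = 23.2; h_m = ΣK·V²/2g = 4.142 m
Total H_L = 71.59 + 4.142 = 75.73 m

H_L ≈ 75.7 m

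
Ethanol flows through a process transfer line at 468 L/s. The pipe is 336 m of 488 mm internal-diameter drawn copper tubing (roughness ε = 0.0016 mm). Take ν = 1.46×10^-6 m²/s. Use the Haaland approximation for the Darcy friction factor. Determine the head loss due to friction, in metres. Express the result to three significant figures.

h_f ≈ 2.63 m

V = 4Q/(πD²) = 4·0.468/(π·0.488²) = 2.502 m/s
Re = VD/ν = 2.502·0.488/1.46×10^-6 = 8.36×10^5 → turbulent
ε/D = 0.0016/488 = 3.28×10^-6
Haaland: f = 0.01199
h_f = f(L/D)V²/(2g) = 0.01199·(336/0.488)·2.502²/(2·9.81) = 2.634 m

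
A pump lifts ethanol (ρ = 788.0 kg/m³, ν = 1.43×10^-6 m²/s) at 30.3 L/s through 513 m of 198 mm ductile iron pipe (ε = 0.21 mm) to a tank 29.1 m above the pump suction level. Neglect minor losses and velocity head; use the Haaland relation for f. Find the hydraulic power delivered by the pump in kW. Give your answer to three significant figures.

V = 4Q/(πD²) = 0.9841 m/s; Re = 1.36×10^5; ε/D = 0.00106; f = 0.02165
h_f = f(L/D)V²/2g = 2.768 m
Total head H = z + h_f = 29.1 + 2.768 = 31.87 m
P_hyd = ρgQH = 788.0·9.81·0.0303·31.87 = 7.464 kW

P_hyd ≈ 7.46 kW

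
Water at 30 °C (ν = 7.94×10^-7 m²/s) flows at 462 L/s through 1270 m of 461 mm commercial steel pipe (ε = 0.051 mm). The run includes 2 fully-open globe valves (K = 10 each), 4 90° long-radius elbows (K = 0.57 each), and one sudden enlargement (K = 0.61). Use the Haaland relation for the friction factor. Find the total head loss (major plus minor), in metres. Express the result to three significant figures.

V = 4Q/(πD²) = 2.768 m/s; V²/2g = 0.3905 m
Re = 1.61×10^6, ε/D = 1.11×10^-4 → f = 0.01307 (Haaland)
Major: h_f = f(L/D)·V²/2g = 0.01307·2755·0.3905 = 14.06 m
Minor: ΣK = 22.9; h_m = ΣK·V²/2g = 8.938 m
Total H_L = 14.06 + 8.938 = 22.99 m

H_L ≈ 23.0 m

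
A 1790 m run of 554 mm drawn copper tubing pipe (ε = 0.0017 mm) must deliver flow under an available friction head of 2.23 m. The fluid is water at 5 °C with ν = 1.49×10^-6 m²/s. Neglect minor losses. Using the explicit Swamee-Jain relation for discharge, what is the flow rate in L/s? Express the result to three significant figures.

Swamee-Jain (Type II): Q = -0.965·√(gD⁵h_f/L)·ln[ε/(3.7D) + √(3.17ν²L/(gD³h_f))]
√(gD⁵h_f/L) = √(9.81·0.554⁵·2.23/1790) = 0.02525
ε/(3.7D) = 8.29×10^-7; √(3.17ν²L/(gD³h_f)) = 5.82×10^-5
Q = -0.965·0.02525·ln(5.903×10^-5) = 0.2373 m³/s
Check: V = 0.984 m/s, Re = 3.66×10^5, f = 0.01389, h_f = 2.22 m ≈ 2.23 m ✓

Q ≈ 237 L/s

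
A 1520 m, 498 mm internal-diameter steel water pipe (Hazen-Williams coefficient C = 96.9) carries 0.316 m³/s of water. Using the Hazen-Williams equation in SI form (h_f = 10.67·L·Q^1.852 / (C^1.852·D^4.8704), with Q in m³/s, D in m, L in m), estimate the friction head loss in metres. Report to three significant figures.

h_f ≈ 12.0 m

h_f = 10.67·1520·0.316^1.852 / (96.9^1.852·0.498^4.8704) = 12.01 m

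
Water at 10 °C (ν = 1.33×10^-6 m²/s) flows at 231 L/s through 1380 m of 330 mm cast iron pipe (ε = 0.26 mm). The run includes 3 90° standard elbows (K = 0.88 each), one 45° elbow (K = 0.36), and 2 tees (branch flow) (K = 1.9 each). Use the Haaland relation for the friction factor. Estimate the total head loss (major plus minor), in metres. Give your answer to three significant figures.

H_L ≈ 32.1 m

V = 4Q/(πD²) = 2.701 m/s; V²/2g = 0.3718 m
Re = 6.70×10^5, ε/D = 7.88×10^-4 → f = 0.01905 (Haaland)
Major: h_f = f(L/D)·V²/2g = 0.01905·4182·0.3718 = 29.61 m
Minor: ΣK = 6.80; h_m = ΣK·V²/2g = 2.528 m
Total H_L = 29.61 + 2.528 = 32.14 m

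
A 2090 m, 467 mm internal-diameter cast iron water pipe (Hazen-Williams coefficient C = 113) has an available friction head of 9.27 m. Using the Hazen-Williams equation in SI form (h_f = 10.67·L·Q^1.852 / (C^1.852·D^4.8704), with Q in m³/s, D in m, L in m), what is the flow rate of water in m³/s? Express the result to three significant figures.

Q ≈ 0.228 m³/s

Rearranging: Q = [h_f·C^1.852·D^4.8704 / (10.67·L)]^(1/1.852)
Q = [9.27·113^1.852·0.467^4.8704 / (10.67·2090)]^0.540 = 0.2279 m³/s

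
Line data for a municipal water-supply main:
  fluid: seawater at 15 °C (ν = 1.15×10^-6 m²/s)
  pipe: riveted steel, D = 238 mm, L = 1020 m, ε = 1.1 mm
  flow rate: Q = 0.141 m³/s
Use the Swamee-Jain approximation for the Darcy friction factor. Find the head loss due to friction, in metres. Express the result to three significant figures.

h_f ≈ 65.6 m

V = 4Q/(πD²) = 4·0.141/(π·0.238²) = 3.169 m/s
Re = VD/ν = 3.169·0.238/1.15×10^-6 = 6.56×10^5 → turbulent
ε/D = 1.1/238 = 0.00462
Swamee-Jain: f = 0.02989
h_f = f(L/D)V²/(2g) = 0.02989·(1020/0.238)·3.169²/(2·9.81) = 65.59 m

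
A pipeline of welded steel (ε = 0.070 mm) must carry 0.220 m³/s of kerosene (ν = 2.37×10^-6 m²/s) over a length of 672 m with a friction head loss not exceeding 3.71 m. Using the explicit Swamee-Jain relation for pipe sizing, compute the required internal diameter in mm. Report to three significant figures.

D ≈ 416 mm

Swamee-Jain (Type III): D = 0.66·[ε^1.25·(LQ²/(gh_f))^4.75 + ν·Q^9.4·(L/(gh_f))^5.2]^0.04
LQ²/(gh_f) = 0.8937; L/(gh_f) = 18.46
Term 1 = ε^1.25·(…)^4.75 = 3.75×10^-6; Term 2 = ν·Q^9.4·(…)^5.2 = 6.00×10^-6
D = 0.66·(3.75×10^-6 + 6.00×10^-6)^0.04 = 0.4160 m = 416 mm
Check: V = 1.62 m/s, Re = 2.84×10^5, f = 0.01615, h_f = 3.48 m ≈ 3.71 m ✓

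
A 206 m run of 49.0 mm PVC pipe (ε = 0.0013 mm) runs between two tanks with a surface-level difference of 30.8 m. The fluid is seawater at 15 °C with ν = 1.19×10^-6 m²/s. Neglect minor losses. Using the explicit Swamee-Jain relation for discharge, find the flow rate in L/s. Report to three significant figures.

Swamee-Jain (Type II): Q = -0.965·√(gD⁵h_f/L)·ln[ε/(3.7D) + √(3.17ν²L/(gD³h_f))]
√(gD⁵h_f/L) = √(9.81·0.0490⁵·30.8/206) = 6.437×10^-4
ε/(3.7D) = 7.17×10^-6; √(3.17ν²L/(gD³h_f)) = 1.61×10^-4
Q = -0.965·6.437×10^-4·ln(1.685×10^-4) = 0.005397 m³/s
Check: V = 2.86 m/s, Re = 1.18×10^5, f = 0.01744, h_f = 30.6 m ≈ 30.8 m ✓

Q ≈ 5.40 L/s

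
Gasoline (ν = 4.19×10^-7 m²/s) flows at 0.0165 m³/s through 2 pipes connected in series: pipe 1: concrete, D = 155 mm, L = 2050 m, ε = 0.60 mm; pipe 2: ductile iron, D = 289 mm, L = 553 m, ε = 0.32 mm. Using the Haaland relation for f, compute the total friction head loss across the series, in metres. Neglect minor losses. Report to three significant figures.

H ≈ 14.8 m

Pipe 1: V = 0.8744 m/s, Re = 3.23×10^5, ε/D = 0.00387, f = 0.02852, h_1 = f(L/D)V²/2g = 14.70 m
Pipe 2: V = 0.2515 m/s, Re = 1.73×10^5, ε/D = 0.00111, f = 0.02149, h_2 = f(L/D)V²/2g = 0.1326 m
Series → Q common, losses add: H = Σh = 14.83 m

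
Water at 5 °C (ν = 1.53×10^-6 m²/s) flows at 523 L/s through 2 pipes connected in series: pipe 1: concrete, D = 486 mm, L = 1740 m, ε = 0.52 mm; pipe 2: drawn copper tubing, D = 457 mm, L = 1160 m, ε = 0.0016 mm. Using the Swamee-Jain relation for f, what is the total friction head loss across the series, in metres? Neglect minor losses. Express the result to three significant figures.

Pipe 1: V = 2.819 m/s, Re = 8.96×10^5, ε/D = 0.00107, f = 0.02038, h_1 = f(L/D)V²/2g = 29.56 m
Pipe 2: V = 3.188 m/s, Re = 9.52×10^5, ε/D = 3.50×10^-6, f = 0.01179, h_2 = f(L/D)V²/2g = 15.50 m
Series → Q common, losses add: H = Σh = 45.06 m

H ≈ 45.1 m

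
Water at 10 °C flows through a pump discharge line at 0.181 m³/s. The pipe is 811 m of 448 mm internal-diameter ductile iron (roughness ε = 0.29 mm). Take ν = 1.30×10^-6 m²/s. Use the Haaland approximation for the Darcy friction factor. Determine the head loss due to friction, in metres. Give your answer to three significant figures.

h_f ≈ 2.27 m

V = 4Q/(πD²) = 4·0.181/(π·0.448²) = 1.148 m/s
Re = VD/ν = 1.148·0.448/1.30×10^-6 = 3.96×10^5 → turbulent
ε/D = 0.29/448 = 6.47×10^-4
Haaland: f = 0.01863
h_f = f(L/D)V²/(2g) = 0.01863·(811/0.448)·1.148²/(2·9.81) = 2.266 m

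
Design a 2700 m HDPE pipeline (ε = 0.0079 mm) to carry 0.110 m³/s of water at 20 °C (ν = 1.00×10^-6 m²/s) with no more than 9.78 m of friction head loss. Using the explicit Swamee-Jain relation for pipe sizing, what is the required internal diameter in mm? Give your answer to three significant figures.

Swamee-Jain (Type III): D = 0.66·[ε^1.25·(LQ²/(gh_f))^4.75 + ν·Q^9.4·(L/(gh_f))^5.2]^0.04
LQ²/(gh_f) = 0.3405; L/(gh_f) = 28.14
Term 1 = ε^1.25·(…)^4.75 = 2.51×10^-9; Term 2 = ν·Q^9.4·(…)^5.2 = 3.36×10^-8
D = 0.66·(2.51×10^-9 + 3.36×10^-8)^0.04 = 0.3325 m = 333 mm
Check: V = 1.27 m/s, Re = 4.21×10^5, f = 0.01384, h_f = 9.19 m ≈ 9.78 m ✓

D ≈ 333 mm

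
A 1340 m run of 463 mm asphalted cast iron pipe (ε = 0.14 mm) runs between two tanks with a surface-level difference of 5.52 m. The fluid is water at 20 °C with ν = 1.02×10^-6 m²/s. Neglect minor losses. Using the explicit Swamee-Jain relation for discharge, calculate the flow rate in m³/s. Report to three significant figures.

Q ≈ 0.258 m³/s

Swamee-Jain (Type II): Q = -0.965·√(gD⁵h_f/L)·ln[ε/(3.7D) + √(3.17ν²L/(gD³h_f))]
√(gD⁵h_f/L) = √(9.81·0.463⁵·5.52/1340) = 0.02932
ε/(3.7D) = 8.17×10^-5; √(3.17ν²L/(gD³h_f)) = 2.87×10^-5
Q = -0.965·0.02932·ln(1.104×10^-4) = 0.2578 m³/s
Check: V = 1.53 m/s, Re = 6.95×10^5, f = 0.01606, h_f = 5.56 m ≈ 5.52 m ✓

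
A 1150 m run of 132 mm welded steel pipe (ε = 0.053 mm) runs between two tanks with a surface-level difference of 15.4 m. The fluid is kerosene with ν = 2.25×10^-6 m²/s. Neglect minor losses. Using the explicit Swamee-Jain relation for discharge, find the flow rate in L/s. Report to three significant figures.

Q ≈ 17.7 L/s

Swamee-Jain (Type II): Q = -0.965·√(gD⁵h_f/L)·ln[ε/(3.7D) + √(3.17ν²L/(gD³h_f))]
√(gD⁵h_f/L) = √(9.81·0.132⁵·15.4/1150) = 0.002294
ε/(3.7D) = 1.09×10^-4; √(3.17ν²L/(gD³h_f)) = 2.30×10^-4
Q = -0.965·0.002294·ln(3.390×10^-4) = 0.01769 m³/s
Check: V = 1.29 m/s, Re = 7.58×10^4, f = 0.02080, h_f = 15.4 m ≈ 15.4 m ✓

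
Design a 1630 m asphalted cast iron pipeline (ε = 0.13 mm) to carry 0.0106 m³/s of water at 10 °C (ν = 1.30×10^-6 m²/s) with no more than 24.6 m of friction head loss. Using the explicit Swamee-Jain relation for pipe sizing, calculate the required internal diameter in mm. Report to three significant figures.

D ≈ 109 mm

Swamee-Jain (Type III): D = 0.66·[ε^1.25·(LQ²/(gh_f))^4.75 + ν·Q^9.4·(L/(gh_f))^5.2]^0.04
LQ²/(gh_f) = 7.589×10^-4; L/(gh_f) = 6.754
Term 1 = ε^1.25·(…)^4.75 = 2.11×10^-20; Term 2 = ν·Q^9.4·(…)^5.2 = 7.34×10^-21
D = 0.66·(2.11×10^-20 + 7.34×10^-21)^0.04 = 0.1091 m = 109 mm
Check: V = 1.13 m/s, Re = 9.52×10^4, f = 0.02309, h_f = 22.6 m ≈ 24.6 m ✓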